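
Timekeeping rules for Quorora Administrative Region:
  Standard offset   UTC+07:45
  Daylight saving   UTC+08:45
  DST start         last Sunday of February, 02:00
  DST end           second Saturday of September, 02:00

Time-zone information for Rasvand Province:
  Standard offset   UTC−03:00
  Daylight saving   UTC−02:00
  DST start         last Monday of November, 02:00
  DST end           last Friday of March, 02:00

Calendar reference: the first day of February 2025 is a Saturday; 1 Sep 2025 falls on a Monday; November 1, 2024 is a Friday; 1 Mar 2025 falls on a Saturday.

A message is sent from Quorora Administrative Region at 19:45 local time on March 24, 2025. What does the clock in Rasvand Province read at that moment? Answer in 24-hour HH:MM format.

09:00

1 February 2025 is a Saturday, so Sundays fall on 2, 9, 16, 23; the last is February 23.
1 September 2025 is a Monday, so the first Saturday is September 6 and the second is September 13.
March 24, 2025 falls between 23 February and 13 September, so daylight saving is in effect and Quorora Administrative Region is at UTC+08:45.
19:45 Quorora Administrative Region − 8h45m = 11:00 UTC.
1 November 2024 is a Friday, so Mondays fall on 4, 11, 18, 25; the last is November 25.
1 March 2025 is a Saturday, so Fridays fall on 7, 14, 21, 28; the last is March 28.
At the standard offset (UTC−03:00), 11:00 UTC − 3h = 08:00 Rasvand Province standard time.
Daylight saving runs 25 November 2024 – 28 March 2025; the standard-time date in Rasvand Province, March 24, 2025, is inside that window, so Rasvand Province is at UTC−02:00.
11:00 UTC − 2h = 09:00 Rasvand Province.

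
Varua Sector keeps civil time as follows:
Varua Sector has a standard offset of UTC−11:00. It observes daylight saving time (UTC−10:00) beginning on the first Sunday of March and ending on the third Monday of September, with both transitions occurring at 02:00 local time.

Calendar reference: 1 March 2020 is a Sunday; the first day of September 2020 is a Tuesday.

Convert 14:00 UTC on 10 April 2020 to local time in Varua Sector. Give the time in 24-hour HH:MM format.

1 March 2020 is a Sunday, so the first Sunday is March 1.
1 September 2020 is a Tuesday, so the first Monday is September 7 and the third is September 21.
At the standard offset (UTC−11:00), 14:00 UTC − 11h = 03:00 Varua Sector standard time.
The standard-time date in Varua Sector, 10 April 2020, falls between 1 March and 21 September, so daylight saving is in effect and Varua Sector is at UTC−10:00.
14:00 UTC − 10h = 04:00 local.

04:00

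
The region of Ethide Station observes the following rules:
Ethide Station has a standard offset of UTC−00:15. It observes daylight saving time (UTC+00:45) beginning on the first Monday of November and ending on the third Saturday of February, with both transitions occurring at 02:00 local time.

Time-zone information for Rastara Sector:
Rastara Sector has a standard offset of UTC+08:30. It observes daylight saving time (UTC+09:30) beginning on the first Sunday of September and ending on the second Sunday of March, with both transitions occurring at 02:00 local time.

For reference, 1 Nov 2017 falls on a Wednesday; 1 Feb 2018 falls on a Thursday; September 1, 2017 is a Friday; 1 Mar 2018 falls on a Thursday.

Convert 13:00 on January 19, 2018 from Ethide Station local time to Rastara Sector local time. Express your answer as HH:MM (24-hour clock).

1 November 2017 is a Wednesday, so the first Monday is November 6.
1 February 2018 is a Thursday, so the first Saturday is February 3 and the third is February 17.
Daylight saving runs 6 November 2017 – 17 February 2018; January 19, 2018 is inside that window, so Ethide Station is at UTC+00:45.
13:00 Ethide Station − 0h45m = 12:15 UTC.
1 September 2017 is a Friday, so the first Sunday is September 3.
1 March 2018 is a Thursday, so the first Sunday is March 4 and the second is March 11.
At the standard offset (UTC+08:30), 12:15 UTC + 8h30m = 20:45 Rastara Sector standard time.
The standard-time date in Rastara Sector, January 19, 2018, lies within the daylight-saving period (3 September 2017 – 11 March 2018), so Rastara Sector is on daylight time, UTC+09:30.
12:15 UTC + 9h30m = 21:45 Rastara Sector.

21:45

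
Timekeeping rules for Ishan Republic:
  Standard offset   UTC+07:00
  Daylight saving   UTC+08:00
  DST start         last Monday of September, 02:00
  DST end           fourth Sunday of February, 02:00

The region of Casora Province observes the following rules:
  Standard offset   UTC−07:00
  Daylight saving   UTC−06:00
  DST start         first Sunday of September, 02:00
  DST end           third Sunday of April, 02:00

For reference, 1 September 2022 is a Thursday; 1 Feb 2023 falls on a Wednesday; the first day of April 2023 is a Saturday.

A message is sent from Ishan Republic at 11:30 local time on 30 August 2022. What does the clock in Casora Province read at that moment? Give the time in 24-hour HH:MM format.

21:30

1 September 2022 is a Thursday, so Mondays fall on 5, 12, 19, 26; the last is September 26.
1 February 2023 is a Wednesday, so the first Sunday is February 5 and the fourth is February 26.
30 August 2022 does not fall between 26 September 2022 and 26 February 2023, so daylight saving is not in effect and Ishan Republic is at UTC+07:00.
11:30 Ishan Republic − 7h = 04:30 UTC.
1 September 2022 is a Thursday, so the first Sunday is September 4.
1 April 2023 is a Saturday, so the first Sunday is April 2 and the third is April 16.
At the standard offset (UTC−07:00), 04:30 UTC − 7h = 21:30 Casora Province standard time (rolling into the previous day, 29 August 2022).
Daylight saving runs 4 September 2022 – 16 April 2023; the standard-time date in Casora Province, 29 August 2022, is outside that window, so Casora Province is on standard time at UTC−07:00.
04:30 UTC − 7h = 21:30 Casora Province (rolling into the previous day, 29 August 2022).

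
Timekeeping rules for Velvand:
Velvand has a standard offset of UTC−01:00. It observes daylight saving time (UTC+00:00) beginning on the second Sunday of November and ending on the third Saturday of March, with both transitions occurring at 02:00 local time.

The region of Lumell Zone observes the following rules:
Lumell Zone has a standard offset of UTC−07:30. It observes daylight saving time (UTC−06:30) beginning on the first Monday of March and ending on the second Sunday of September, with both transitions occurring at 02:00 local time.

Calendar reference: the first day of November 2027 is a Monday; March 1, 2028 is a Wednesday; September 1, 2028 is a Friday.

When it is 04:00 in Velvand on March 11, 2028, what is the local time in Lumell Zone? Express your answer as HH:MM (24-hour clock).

21:30

1 November 2027 is a Monday, so the first Sunday is November 7 and the second is November 14.
1 March 2028 is a Wednesday, so the first Saturday is March 4 and the third is March 18.
March 11, 2028 lies within the daylight-saving period (14 November 2027 – 18 March 2028), so Velvand is on daylight time, UTC+00:00.
04:00 Velvand − 0h = 04:00 UTC.
1 March 2028 is a Wednesday, so the first Monday is March 6.
1 September 2028 is a Friday, so the first Sunday is September 3 and the second is September 10.
At the standard offset (UTC−07:30), 04:00 UTC − 7h30m = 20:30 Lumell Zone standard time (rolling into the previous day, 10 March 2028).
Daylight saving runs 6 March – 10 September; the standard-time date in Lumell Zone, March 10, 2028, is inside that window, so Lumell Zone is at UTC−06:30.
04:00 UTC − 6h30m = 21:30 Lumell Zone (rolling into the previous day, 10 March 2028).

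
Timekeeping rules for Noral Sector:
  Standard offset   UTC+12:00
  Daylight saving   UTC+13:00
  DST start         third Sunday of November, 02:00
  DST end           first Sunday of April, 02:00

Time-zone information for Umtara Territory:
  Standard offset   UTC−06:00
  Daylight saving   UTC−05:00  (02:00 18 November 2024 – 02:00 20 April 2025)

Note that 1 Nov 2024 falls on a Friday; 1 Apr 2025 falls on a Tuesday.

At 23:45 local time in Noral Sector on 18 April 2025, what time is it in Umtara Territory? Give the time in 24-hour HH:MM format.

1 November 2024 is a Friday, so the first Sunday is November 3 and the third is November 17.
1 April 2025 is a Tuesday, so the first Sunday is April 6.
Daylight saving runs 17 November 2024 – 6 April 2025; 18 April 2025 is outside that window, so Noral Sector is on standard time at UTC+12:00.
23:45 Noral Sector − 12h = 11:45 UTC.
At the standard offset (UTC−06:00), 11:45 UTC − 6h = 05:45 Umtara Territory standard time.
Daylight saving runs 18 November 2024 – 20 April 2025; the standard-time date in Umtara Territory, 18 April 2025, is inside that window, so Umtara Territory is at UTC−05:00.
11:45 UTC − 5h = 06:45 Umtara Territory.

06:45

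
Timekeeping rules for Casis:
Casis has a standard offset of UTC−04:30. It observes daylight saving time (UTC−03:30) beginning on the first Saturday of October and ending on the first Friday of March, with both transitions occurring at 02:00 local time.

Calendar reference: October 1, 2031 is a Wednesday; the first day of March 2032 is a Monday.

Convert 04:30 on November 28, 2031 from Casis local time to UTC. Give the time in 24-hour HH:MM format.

1 October 2031 is a Wednesday, so the first Saturday is October 4.
1 March 2032 is a Monday, so the first Friday is March 5.
Daylight saving runs 4 October 2031 – 5 March 2032; November 28, 2031 is inside that window, so Casis is at UTC−03:30.
04:30 local + 3h30m = 08:00 UTC.

08:00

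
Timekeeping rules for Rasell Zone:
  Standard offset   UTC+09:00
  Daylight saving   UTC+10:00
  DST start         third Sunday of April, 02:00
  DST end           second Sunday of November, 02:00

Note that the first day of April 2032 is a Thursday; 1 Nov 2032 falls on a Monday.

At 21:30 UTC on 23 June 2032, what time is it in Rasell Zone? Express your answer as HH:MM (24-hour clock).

1 April 2032 is a Thursday, so the first Sunday is April 4 and the third is April 18.
1 November 2032 is a Monday, so the first Sunday is November 7 and the second is November 14.
At the standard offset (UTC+09:00), 21:30 UTC + 9h = 06:30 Rasell Zone standard time (rolling into the next day, 24 June 2032).
The standard-time date in Rasell Zone, 24 June 2032, lies within the daylight-saving period (18 April – 14 November), so Rasell Zone is on daylight time, UTC+10:00.
21:30 UTC + 10h = 07:30 local (rolling into the next day, 24 June 2032).

07:30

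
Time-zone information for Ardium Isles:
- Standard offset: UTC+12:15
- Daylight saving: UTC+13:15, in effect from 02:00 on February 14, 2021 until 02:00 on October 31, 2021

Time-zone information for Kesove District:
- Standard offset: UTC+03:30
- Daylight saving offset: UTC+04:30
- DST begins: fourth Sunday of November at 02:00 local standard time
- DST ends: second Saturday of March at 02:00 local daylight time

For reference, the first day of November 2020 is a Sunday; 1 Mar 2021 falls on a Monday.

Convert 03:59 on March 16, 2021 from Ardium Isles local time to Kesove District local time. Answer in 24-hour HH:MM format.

18:14

Daylight saving runs 14 February – 31 October; March 16, 2021 is inside that window, so Ardium Isles is at UTC+13:15.
03:59 Ardium Isles − 13h15m = 14:44 UTC (rolling into the previous day, 15 March 2021).
1 November 2020 is a Sunday, so the first Sunday is November 1 and the fourth is November 22.
1 March 2021 is a Monday, so the first Saturday is March 6 and the second is March 13.
At the standard offset (UTC+03:30), 14:44 UTC + 3h30m = 18:14 Kesove District standard time.
The standard-time date in Kesove District, March 15, 2021, does not fall between 22 November 2020 and 13 March 2021, so daylight saving is not in effect and Kesove District is at UTC+03:30.
14:44 UTC + 3h30m = 18:14 Kesove District.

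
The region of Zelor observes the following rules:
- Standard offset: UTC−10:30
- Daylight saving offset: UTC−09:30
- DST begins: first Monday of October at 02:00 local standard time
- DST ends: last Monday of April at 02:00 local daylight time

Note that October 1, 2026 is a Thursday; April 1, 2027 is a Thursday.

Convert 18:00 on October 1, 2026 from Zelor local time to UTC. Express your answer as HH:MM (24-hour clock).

1 October 2026 is a Thursday, so the first Monday is October 5.
1 April 2027 is a Thursday, so Mondays fall on 5, 12, 19, 26; the last is April 26.
October 1, 2026 does not fall between 5 October 2026 and 26 April 2027, so daylight saving is not in effect and Zelor is at UTC−10:30.
18:00 local + 10h30m = 04:30 UTC (rolling into the next day, 2 October 2026).

04:30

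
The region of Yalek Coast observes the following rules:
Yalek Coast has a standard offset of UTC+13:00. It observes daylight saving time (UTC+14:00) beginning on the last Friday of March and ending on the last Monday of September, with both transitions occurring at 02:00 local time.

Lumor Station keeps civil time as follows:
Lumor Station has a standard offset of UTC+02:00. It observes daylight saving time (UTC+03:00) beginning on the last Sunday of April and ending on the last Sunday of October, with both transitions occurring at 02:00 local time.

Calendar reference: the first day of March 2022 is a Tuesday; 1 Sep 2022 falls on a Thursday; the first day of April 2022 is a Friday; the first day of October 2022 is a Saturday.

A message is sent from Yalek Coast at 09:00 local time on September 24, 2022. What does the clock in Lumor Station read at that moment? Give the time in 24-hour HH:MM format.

1 March 2022 is a Tuesday, so Fridays fall on 4, 11, 18, 25; the last is March 25.
1 September 2022 is a Thursday, so Mondays fall on 5, 12, 19, 26; the last is September 26.
September 24, 2022 falls between 25 March and 26 September, so daylight saving is in effect and Yalek Coast is at UTC+14:00.
09:00 Yalek Coast − 14h = 19:00 UTC (rolling into the previous day, 23 September 2022).
1 April 2022 is a Friday, so Sundays fall on 3, 10, 17, 24; the last is April 24.
1 October 2022 is a Saturday, so Sundays fall on 2, 9, 16, 23, 30; the last is October 30.
At the standard offset (UTC+02:00), 19:00 UTC + 2h = 21:00 Lumor Station standard time.
Daylight saving runs 24 April – 30 October; the standard-time date in Lumor Station, September 23, 2022, is inside that window, so Lumor Station is at UTC+03:00.
19:00 UTC + 3h = 22:00 Lumor Station.

22:00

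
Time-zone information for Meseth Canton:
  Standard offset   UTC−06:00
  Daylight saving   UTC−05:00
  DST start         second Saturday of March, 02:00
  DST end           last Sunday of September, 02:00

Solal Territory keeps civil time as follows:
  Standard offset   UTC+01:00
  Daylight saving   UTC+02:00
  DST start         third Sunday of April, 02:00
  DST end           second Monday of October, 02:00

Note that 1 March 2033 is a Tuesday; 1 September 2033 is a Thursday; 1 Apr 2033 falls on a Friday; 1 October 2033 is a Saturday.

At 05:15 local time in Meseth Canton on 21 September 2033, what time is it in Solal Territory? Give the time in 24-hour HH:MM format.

12:15

1 March 2033 is a Tuesday, so the first Saturday is March 5 and the second is March 12.
1 September 2033 is a Thursday, so Sundays fall on 4, 11, 18, 25; the last is September 25.
21 September 2033 lies within the daylight-saving period (12 March – 25 September), so Meseth Canton is on daylight time, UTC−05:00.
05:15 Meseth Canton + 5h = 10:15 UTC.
1 April 2033 is a Friday, so the first Sunday is April 3 and the third is April 17.
1 October 2033 is a Saturday, so the first Monday is October 3 and the second is October 10.
At the standard offset (UTC+01:00), 10:15 UTC + 1h = 11:15 Solal Territory standard time.
The standard-time date in Solal Territory, 21 September 2033, lies within the daylight-saving period (17 April – 10 October), so Solal Territory is on daylight time, UTC+02:00.
10:15 UTC + 2h = 12:15 Solal Territory.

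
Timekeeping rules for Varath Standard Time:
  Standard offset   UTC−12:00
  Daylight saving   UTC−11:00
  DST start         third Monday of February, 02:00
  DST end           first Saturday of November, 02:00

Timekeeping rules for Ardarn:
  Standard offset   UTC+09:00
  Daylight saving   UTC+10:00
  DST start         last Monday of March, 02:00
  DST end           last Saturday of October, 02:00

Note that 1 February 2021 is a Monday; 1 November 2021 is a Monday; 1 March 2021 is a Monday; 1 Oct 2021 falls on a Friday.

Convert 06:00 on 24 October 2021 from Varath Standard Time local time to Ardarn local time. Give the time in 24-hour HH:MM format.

1 February 2021 is a Monday, so the first Monday is February 1 and the third is February 15.
1 November 2021 is a Monday, so the first Saturday is November 6.
Daylight saving runs 15 February – 6 November; 24 October 2021 is inside that window, so Varath Standard Time is at UTC−11:00.
06:00 Varath Standard Time + 11h = 17:00 UTC.
1 March 2021 is a Monday, so Mondays fall on 1, 8, 15, 22, 29; the last is March 29.
1 October 2021 is a Friday, so Saturdays fall on 2, 9, 16, 23, 30; the last is October 30.
At the standard offset (UTC+09:00), 17:00 UTC + 9h = 02:00 Ardarn standard time (rolling into the next day, 25 October 2021).
The standard-time date in Ardarn, 25 October 2021, lies within the daylight-saving period (29 March – 30 October), so Ardarn is on daylight time, UTC+10:00.
17:00 UTC + 10h = 03:00 Ardarn (rolling into the next day, 25 October 2021).

03:00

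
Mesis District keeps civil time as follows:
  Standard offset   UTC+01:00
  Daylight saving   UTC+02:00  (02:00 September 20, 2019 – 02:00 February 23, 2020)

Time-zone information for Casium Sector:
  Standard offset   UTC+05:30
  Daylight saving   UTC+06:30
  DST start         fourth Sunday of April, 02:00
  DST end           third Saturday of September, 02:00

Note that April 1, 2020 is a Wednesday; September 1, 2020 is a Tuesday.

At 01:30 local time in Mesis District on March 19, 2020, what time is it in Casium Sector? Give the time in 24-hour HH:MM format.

06:00

March 19, 2020 is outside the daylight-saving period (20 September 2019 – 23 February 2020), so Mesis District is on standard time, UTC+01:00.
01:30 Mesis District − 1h = 00:30 UTC.
1 April 2020 is a Wednesday, so the first Sunday is April 5 and the fourth is April 26.
1 September 2020 is a Tuesday, so the first Saturday is September 5 and the third is September 19.
At the standard offset (UTC+05:30), 00:30 UTC + 5h30m = 06:00 Casium Sector standard time.
The standard-time date in Casium Sector, March 19, 2020, is outside the daylight-saving period (26 April – 19 September), so Casium Sector is on standard time, UTC+05:30.
00:30 UTC + 5h30m = 06:00 Casium Sector.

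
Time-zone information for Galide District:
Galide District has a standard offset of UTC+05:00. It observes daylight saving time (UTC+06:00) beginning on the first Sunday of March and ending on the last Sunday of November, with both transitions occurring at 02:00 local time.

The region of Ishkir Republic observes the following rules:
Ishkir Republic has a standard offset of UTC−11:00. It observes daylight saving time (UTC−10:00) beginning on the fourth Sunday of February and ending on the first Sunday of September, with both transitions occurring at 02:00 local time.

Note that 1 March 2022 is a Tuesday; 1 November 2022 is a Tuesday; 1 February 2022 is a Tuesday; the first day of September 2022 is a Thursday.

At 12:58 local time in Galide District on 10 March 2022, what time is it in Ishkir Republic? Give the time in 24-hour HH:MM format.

1 March 2022 is a Tuesday, so the first Sunday is March 6.
1 November 2022 is a Tuesday, so Sundays fall on 6, 13, 20, 27; the last is November 27.
10 March 2022 falls between 6 March and 27 November, so daylight saving is in effect and Galide District is at UTC+06:00.
12:58 Galide District − 6h = 06:58 UTC.
1 February 2022 is a Tuesday, so the first Sunday is February 6 and the fourth is February 27.
1 September 2022 is a Thursday, so the first Sunday is September 4.
At the standard offset (UTC−11:00), 06:58 UTC − 11h = 19:58 Ishkir Republic standard time (rolling into the previous day, 9 March 2022).
The standard-time date in Ishkir Republic, 9 March 2022, falls between 27 February and 4 September, so daylight saving is in effect and Ishkir Republic is at UTC−10:00.
06:58 UTC − 10h = 20:58 Ishkir Republic (rolling into the previous day, 9 March 2022).

20:58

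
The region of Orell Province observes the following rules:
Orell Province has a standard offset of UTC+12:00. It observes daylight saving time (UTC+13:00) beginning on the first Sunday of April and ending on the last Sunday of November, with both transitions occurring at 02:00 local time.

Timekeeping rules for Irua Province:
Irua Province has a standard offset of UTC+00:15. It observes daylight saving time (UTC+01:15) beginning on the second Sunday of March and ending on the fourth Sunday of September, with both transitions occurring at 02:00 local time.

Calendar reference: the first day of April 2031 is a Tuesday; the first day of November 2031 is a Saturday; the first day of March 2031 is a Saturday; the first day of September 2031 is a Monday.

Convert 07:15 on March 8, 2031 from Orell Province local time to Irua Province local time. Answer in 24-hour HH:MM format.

19:30

1 April 2031 is a Tuesday, so the first Sunday is April 6.
1 November 2031 is a Saturday, so Sundays fall on 2, 9, 16, 23, 30; the last is November 30.
March 8, 2031 does not fall between 6 April and 30 November, so daylight saving is not in effect and Orell Province is at UTC+12:00.
07:15 Orell Province − 12h = 19:15 UTC (rolling into the previous day, 7 March 2031).
1 March 2031 is a Saturday, so the first Sunday is March 2 and the second is March 9.
1 September 2031 is a Monday, so the first Sunday is September 7 and the fourth is September 28.
At the standard offset (UTC+00:15), 19:15 UTC + 0h15m = 19:30 Irua Province standard time.
The standard-time date in Irua Province, March 7, 2031, is outside the daylight-saving period (9 March – 28 September), so Irua Province is on standard time, UTC+00:15.
19:15 UTC + 0h15m = 19:30 Irua Province.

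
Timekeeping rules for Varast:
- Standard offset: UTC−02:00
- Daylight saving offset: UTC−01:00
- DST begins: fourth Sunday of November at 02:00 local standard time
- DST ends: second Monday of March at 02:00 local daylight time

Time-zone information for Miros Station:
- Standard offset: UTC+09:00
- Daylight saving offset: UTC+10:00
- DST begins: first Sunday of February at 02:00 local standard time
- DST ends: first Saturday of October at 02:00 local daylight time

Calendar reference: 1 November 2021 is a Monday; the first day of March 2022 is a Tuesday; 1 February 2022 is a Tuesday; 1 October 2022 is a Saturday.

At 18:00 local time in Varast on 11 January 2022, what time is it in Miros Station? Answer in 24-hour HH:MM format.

04:00

1 November 2021 is a Monday, so the first Sunday is November 7 and the fourth is November 28.
1 March 2022 is a Tuesday, so the first Monday is March 7 and the second is March 14.
11 January 2022 falls between 28 November 2021 and 14 March 2022, so daylight saving is in effect and Varast is at UTC−01:00.
18:00 Varast + 1h = 19:00 UTC.
1 February 2022 is a Tuesday, so the first Sunday is February 6.
1 October 2022 is a Saturday, so the first Saturday is October 1.
At the standard offset (UTC+09:00), 19:00 UTC + 9h = 04:00 Miros Station standard time (rolling into the next day, 12 January 2022).
Daylight saving runs 6 February – 1 October; the standard-time date in Miros Station, 12 January 2022, is outside that window, so Miros Station is on standard time at UTC+09:00.
19:00 UTC + 9h = 04:00 Miros Station (rolling into the next day, 12 January 2022).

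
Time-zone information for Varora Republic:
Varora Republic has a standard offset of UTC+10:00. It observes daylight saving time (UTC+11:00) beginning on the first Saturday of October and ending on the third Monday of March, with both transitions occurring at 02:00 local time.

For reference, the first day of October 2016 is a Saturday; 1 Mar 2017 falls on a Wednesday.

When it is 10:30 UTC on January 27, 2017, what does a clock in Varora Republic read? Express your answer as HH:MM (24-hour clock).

1 October 2016 is a Saturday, so the first Saturday is October 1.
1 March 2017 is a Wednesday, so the first Monday is March 6 and the third is March 20.
At the standard offset (UTC+10:00), 10:30 UTC + 10h = 20:30 Varora Republic standard time.
The standard-time date in Varora Republic, January 27, 2017, lies within the daylight-saving period (1 October 2016 – 20 March 2017), so Varora Republic is on daylight time, UTC+11:00.
10:30 UTC + 11h = 21:30 local.

21:30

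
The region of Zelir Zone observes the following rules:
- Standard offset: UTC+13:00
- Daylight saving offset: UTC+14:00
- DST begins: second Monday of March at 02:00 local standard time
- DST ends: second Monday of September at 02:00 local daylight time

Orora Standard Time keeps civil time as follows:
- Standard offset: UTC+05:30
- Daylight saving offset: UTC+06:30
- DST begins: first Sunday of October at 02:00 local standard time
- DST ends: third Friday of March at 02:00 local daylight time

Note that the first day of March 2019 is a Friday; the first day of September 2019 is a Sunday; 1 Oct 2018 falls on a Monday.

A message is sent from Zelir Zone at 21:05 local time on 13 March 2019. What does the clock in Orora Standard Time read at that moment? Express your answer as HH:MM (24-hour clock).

13:35

1 March 2019 is a Friday, so the first Monday is March 4 and the second is March 11.
1 September 2019 is a Sunday, so the first Monday is September 2 and the second is September 9.
13 March 2019 lies within the daylight-saving period (11 March – 9 September), so Zelir Zone is on daylight time, UTC+14:00.
21:05 Zelir Zone − 14h = 07:05 UTC.
1 October 2018 is a Monday, so the first Sunday is October 7.
1 March 2019 is a Friday, so the first Friday is March 1 and the third is March 15.
At the standard offset (UTC+05:30), 07:05 UTC + 5h30m = 12:35 Orora Standard Time standard time.
Daylight saving runs 7 October 2018 – 15 March 2019; the standard-time date in Orora Standard Time, 13 March 2019, is inside that window, so Orora Standard Time is at UTC+06:30.
07:05 UTC + 6h30m = 13:35 Orora Standard Time.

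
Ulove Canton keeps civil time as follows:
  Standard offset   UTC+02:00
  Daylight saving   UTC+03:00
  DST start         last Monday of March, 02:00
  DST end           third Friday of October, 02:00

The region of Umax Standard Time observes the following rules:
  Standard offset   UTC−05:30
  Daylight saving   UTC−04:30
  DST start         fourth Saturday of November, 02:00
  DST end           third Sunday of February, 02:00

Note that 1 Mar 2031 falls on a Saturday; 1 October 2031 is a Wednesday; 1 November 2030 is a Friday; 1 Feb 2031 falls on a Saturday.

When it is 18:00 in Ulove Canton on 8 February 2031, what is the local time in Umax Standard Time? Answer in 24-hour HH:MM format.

1 March 2031 is a Saturday, so Mondays fall on 3, 10, 17, 24, 31; the last is March 31.
1 October 2031 is a Wednesday, so the first Friday is October 3 and the third is October 17.
Daylight saving runs 31 March – 17 October; 8 February 2031 is outside that window, so Ulove Canton is on standard time at UTC+02:00.
18:00 Ulove Canton − 2h = 16:00 UTC.
1 November 2030 is a Friday, so the first Saturday is November 2 and the fourth is November 23.
1 February 2031 is a Saturday, so the first Sunday is February 2 and the third is February 16.
At the standard offset (UTC−05:30), 16:00 UTC − 5h30m = 10:30 Umax Standard Time standard time.
The standard-time date in Umax Standard Time, 8 February 2031, falls between 23 November 2030 and 16 February 2031, so daylight saving is in effect and Umax Standard Time is at UTC−04:30.
16:00 UTC − 4h30m = 11:30 Umax Standard Time.

11:30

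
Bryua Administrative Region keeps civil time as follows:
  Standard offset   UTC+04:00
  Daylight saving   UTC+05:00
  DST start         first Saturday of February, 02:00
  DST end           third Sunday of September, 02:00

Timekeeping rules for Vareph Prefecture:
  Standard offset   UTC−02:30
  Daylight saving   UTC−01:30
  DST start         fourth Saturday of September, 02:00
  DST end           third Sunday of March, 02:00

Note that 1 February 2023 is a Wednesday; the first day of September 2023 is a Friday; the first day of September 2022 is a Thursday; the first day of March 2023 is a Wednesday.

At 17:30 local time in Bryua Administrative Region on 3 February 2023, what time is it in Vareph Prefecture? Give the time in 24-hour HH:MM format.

12:00

1 February 2023 is a Wednesday, so the first Saturday is February 4.
1 September 2023 is a Friday, so the first Sunday is September 3 and the third is September 17.
3 February 2023 is outside the daylight-saving period (4 February – 17 September), so Bryua Administrative Region is on standard time, UTC+04:00.
17:30 Bryua Administrative Region − 4h = 13:30 UTC.
1 September 2022 is a Thursday, so the first Saturday is September 3 and the fourth is September 24.
1 March 2023 is a Wednesday, so the first Sunday is March 5 and the third is March 19.
At the standard offset (UTC−02:30), 13:30 UTC − 2h30m = 11:00 Vareph Prefecture standard time.
The standard-time date in Vareph Prefecture, 3 February 2023, lies within the daylight-saving period (24 September 2022 – 19 March 2023), so Vareph Prefecture is on daylight time, UTC−01:30.
13:30 UTC − 1h30m = 12:00 Vareph Prefecture.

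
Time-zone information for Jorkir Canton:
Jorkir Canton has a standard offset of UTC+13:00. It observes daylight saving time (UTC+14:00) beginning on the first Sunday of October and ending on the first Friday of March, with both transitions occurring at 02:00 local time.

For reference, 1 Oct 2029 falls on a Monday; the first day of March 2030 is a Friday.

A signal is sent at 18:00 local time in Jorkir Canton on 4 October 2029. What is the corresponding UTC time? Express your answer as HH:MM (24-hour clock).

05:00

1 October 2029 is a Monday, so the first Sunday is October 7.
1 March 2030 is a Friday, so the first Friday is March 1.
Daylight saving runs 7 October 2029 – 1 March 2030; 4 October 2029 is outside that window, so Jorkir Canton is on standard time at UTC+13:00.
18:00 local − 13h = 05:00 UTC.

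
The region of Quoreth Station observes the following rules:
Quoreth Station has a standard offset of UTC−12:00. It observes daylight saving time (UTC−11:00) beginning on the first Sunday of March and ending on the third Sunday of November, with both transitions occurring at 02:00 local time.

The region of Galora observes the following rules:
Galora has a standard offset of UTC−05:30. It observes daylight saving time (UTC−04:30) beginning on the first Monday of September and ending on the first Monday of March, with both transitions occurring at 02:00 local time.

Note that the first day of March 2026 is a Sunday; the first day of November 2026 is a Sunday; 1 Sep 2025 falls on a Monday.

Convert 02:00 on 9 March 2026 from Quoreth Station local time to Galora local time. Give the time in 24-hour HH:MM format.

1 March 2026 is a Sunday, so the first Sunday is March 1.
1 November 2026 is a Sunday, so the first Sunday is November 1 and the third is November 15.
9 March 2026 falls between 1 March and 15 November, so daylight saving is in effect and Quoreth Station is at UTC−11:00.
02:00 Quoreth Station + 11h = 13:00 UTC.
1 September 2025 is a Monday, so the first Monday is September 1.
1 March 2026 is a Sunday, so the first Monday is March 2.
At the standard offset (UTC−05:30), 13:00 UTC − 5h30m = 07:30 Galora standard time.
The standard-time date in Galora, 9 March 2026, is outside the daylight-saving period (1 September 2025 – 2 March 2026), so Galora is on standard time, UTC−05:30.
13:00 UTC − 5h30m = 07:30 Galora.

07:30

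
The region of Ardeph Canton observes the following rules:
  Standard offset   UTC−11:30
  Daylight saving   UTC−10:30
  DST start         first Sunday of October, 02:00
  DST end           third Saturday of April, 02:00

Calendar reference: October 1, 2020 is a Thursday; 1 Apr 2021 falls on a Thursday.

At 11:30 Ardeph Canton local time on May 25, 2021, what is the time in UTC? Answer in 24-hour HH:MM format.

1 October 2020 is a Thursday, so the first Sunday is October 4.
1 April 2021 is a Thursday, so the first Saturday is April 3 and the third is April 17.
May 25, 2021 is outside the daylight-saving period (4 October 2020 – 17 April 2021), so Ardeph Canton is on standard time, UTC−11:30.
11:30 local + 11h30m = 23:00 UTC.

23:00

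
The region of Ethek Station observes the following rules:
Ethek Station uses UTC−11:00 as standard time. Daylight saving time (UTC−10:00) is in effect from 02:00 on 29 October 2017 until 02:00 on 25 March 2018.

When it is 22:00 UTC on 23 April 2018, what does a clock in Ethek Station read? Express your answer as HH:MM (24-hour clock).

11:00

At the standard offset (UTC−11:00), 22:00 UTC − 11h = 11:00 Ethek Station standard time.
The standard-time date in Ethek Station, 23 April 2018, does not fall between 29 October 2017 and 25 March 2018, so daylight saving is not in effect and Ethek Station is at UTC−11:00.
22:00 UTC − 11h = 11:00 local.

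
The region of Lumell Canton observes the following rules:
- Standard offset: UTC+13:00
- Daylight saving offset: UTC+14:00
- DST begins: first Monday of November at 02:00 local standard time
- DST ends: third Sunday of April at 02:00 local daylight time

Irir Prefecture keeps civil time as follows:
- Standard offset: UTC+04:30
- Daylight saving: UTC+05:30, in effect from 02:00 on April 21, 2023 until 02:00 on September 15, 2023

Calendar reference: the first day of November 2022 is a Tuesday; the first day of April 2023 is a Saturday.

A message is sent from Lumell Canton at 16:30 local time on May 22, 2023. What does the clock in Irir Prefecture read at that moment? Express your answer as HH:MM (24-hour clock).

1 November 2022 is a Tuesday, so the first Monday is November 7.
1 April 2023 is a Saturday, so the first Sunday is April 2 and the third is April 16.
Daylight saving runs 7 November 2022 – 16 April 2023; May 22, 2023 is outside that window, so Lumell Canton is on standard time at UTC+13:00.
16:30 Lumell Canton − 13h = 03:30 UTC.
At the standard offset (UTC+04:30), 03:30 UTC + 4h30m = 08:00 Irir Prefecture standard time.
The standard-time date in Irir Prefecture, May 22, 2023, lies within the daylight-saving period (21 April – 15 September), so Irir Prefecture is on daylight time, UTC+05:30.
03:30 UTC + 5h30m = 09:00 Irir Prefecture.

09:00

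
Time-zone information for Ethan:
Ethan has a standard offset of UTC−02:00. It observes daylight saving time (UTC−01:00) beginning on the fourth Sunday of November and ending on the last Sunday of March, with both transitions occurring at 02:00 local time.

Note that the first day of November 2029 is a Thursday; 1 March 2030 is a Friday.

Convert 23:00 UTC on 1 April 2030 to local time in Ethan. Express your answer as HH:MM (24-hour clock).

1 November 2029 is a Thursday, so the first Sunday is November 4 and the fourth is November 25.
1 March 2030 is a Friday, so Sundays fall on 3, 10, 17, 24, 31; the last is March 31.
At the standard offset (UTC−02:00), 23:00 UTC − 2h = 21:00 Ethan standard time.
Daylight saving runs 25 November 2029 – 31 March 2030; the standard-time date in Ethan, 1 April 2030, is outside that window, so Ethan is on standard time at UTC−02:00.
23:00 UTC − 2h = 21:00 local.

21:00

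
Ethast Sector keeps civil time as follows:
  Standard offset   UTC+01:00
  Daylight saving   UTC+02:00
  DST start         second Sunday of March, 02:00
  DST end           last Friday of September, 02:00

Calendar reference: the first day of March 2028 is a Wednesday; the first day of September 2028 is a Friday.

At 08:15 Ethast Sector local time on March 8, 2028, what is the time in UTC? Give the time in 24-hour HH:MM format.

07:15

1 March 2028 is a Wednesday, so the first Sunday is March 5 and the second is March 12.
1 September 2028 is a Friday, so Fridays fall on 1, 8, 15, 22, 29; the last is September 29.
Daylight saving runs 12 March – 29 September; March 8, 2028 is outside that window, so Ethast Sector is on standard time at UTC+01:00.
08:15 local − 1h = 07:15 UTC.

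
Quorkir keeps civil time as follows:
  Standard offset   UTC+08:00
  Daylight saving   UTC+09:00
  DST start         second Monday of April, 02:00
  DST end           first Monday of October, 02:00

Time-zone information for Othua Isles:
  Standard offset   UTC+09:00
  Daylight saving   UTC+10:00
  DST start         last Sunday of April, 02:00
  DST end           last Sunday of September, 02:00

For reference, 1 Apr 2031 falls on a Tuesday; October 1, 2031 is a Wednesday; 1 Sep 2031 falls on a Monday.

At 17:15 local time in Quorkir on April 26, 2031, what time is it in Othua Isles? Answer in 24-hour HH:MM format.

1 April 2031 is a Tuesday, so the first Monday is April 7 and the second is April 14.
1 October 2031 is a Wednesday, so the first Monday is October 6.
Daylight saving runs 14 April – 6 October; April 26, 2031 is inside that window, so Quorkir is at UTC+09:00.
17:15 Quorkir − 9h = 08:15 UTC.
1 April 2031 is a Tuesday, so Sundays fall on 6, 13, 20, 27; the last is April 27.
1 September 2031 is a Monday, so Sundays fall on 7, 14, 21, 28; the last is September 28.
At the standard offset (UTC+09:00), 08:15 UTC + 9h = 17:15 Othua Isles standard time.
Daylight saving runs 27 April – 28 September; the standard-time date in Othua Isles, April 26, 2031, is outside that window, so Othua Isles is on standard time at UTC+09:00.
08:15 UTC + 9h = 17:15 Othua Isles.

17:15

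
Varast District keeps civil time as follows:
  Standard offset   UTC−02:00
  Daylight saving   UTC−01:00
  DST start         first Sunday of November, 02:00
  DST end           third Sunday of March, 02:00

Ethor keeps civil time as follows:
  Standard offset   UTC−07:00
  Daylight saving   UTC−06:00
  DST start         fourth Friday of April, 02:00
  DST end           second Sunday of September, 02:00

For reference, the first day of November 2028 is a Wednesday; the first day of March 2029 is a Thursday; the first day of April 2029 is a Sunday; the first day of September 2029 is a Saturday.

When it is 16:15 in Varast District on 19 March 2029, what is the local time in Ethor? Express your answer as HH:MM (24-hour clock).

11:15

1 November 2028 is a Wednesday, so the first Sunday is November 5.
1 March 2029 is a Thursday, so the first Sunday is March 4 and the third is March 18.
19 March 2029 is outside the daylight-saving period (5 November 2028 – 18 March 2029), so Varast District is on standard time, UTC−02:00.
16:15 Varast District + 2h = 18:15 UTC.
1 April 2029 is a Sunday, so the first Friday is April 6 and the fourth is April 27.
1 September 2029 is a Saturday, so the first Sunday is September 2 and the second is September 9.
At the standard offset (UTC−07:00), 18:15 UTC − 7h = 11:15 Ethor standard time.
The standard-time date in Ethor, 19 March 2029, does not fall between 27 April and 9 September, so daylight saving is not in effect and Ethor is at UTC−07:00.
18:15 UTC − 7h = 11:15 Ethor.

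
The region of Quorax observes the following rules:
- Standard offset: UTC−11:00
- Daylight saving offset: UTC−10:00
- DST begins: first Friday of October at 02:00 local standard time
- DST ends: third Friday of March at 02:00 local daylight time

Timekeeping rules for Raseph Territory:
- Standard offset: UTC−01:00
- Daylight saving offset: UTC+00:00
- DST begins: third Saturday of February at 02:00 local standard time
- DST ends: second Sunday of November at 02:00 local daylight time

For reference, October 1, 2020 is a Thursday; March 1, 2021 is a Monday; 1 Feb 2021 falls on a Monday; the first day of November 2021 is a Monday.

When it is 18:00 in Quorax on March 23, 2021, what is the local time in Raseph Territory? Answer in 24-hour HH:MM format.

05:00

1 October 2020 is a Thursday, so the first Friday is October 2.
1 March 2021 is a Monday, so the first Friday is March 5 and the third is March 19.
Daylight saving runs 2 October 2020 – 19 March 2021; March 23, 2021 is outside that window, so Quorax is on standard time at UTC−11:00.
18:00 Quorax + 11h = 05:00 UTC (rolling into the next day, 24 March 2021).
1 February 2021 is a Monday, so the first Saturday is February 6 and the third is February 20.
1 November 2021 is a Monday, so the first Sunday is November 7 and the second is November 14.
At the standard offset (UTC−01:00), 05:00 UTC − 1h = 04:00 Raseph Territory standard time.
Daylight saving runs 20 February – 14 November; the standard-time date in Raseph Territory, March 24, 2021, is inside that window, so Raseph Territory is at UTC+00:00.
05:00 UTC + 0h = 05:00 Raseph Territory.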